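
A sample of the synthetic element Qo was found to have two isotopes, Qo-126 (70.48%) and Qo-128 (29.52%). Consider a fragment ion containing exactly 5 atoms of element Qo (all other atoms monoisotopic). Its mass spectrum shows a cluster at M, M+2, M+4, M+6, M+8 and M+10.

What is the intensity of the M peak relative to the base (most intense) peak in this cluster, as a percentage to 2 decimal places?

Term probabilities: M 0.1739, M+2 0.3642, M+4 0.3051, M+6 0.1278, M+8 0.0268, M+10 0.0022. Base peak = M+2.
P(M+2) = C(5,1) × 0.7048^4 × 0.2952^1 = 5 × 0.24675365 × 0.2952 = 0.364208 (base)
P(M) = C(5,0) × 0.7048^5 × 0.2952^0 = 1 × 0.17391197 × 1.0000 = 0.173912
Relative intensity = 0.173912 / 0.364208 × 100 = 47.75

47.75%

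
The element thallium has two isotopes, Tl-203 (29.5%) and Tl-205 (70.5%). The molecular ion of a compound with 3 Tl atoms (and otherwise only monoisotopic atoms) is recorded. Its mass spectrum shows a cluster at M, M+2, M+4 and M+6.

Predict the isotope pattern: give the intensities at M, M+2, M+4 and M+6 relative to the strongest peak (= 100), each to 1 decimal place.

5.8 : 41.8 : 100.0 : 79.7

Each Tl atom is independently Tl-203 (p = 0.295) or Tl-205 (q = 0.705); the cluster is the binomial expansion (p + q)^3.
P(M) = 0.295^3 = 0.025672
P(M+2) = 3 × 0.295^2 × 0.705^1 = 0.184058
P(M+4) = 3 × 0.295^1 × 0.705^2 = 0.439867
P(M+6) = 0.705^3 = 0.350403
The M+4 peak is largest (0.439867); scaling to 100 gives 5.8 : 41.8 : 100.0 : 79.7.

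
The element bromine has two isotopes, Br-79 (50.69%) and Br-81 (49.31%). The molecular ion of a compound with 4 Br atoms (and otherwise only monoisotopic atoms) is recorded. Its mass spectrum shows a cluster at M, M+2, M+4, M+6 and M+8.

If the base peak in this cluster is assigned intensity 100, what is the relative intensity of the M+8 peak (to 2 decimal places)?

15.77

Binomial terms of (0.5069 + 0.4931)^4: M 0.0660, M+2 0.2569, M+4 0.3749, M+6 0.2431, M+8 0.0591 → M+4 is the base peak.
P(M+4) = C(4,2) × 0.5069^2 × 0.4931^2 = 6 × 0.25694761 × 0.24314761 = 0.374857 (base)
P(M+8) = C(4,4) × 0.5069^0 × 0.4931^4 = 1 × 1.0000 × 0.05912076 = 0.059121
Relative intensity = 0.059121 / 0.374857 × 100 = 15.77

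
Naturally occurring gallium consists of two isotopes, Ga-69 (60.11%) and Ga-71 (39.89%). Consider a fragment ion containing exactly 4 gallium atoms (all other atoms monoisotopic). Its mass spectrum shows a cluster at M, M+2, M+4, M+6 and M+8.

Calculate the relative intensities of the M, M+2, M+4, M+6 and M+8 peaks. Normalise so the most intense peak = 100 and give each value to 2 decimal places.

37.67 : 100.00 : 99.54 : 44.04 : 7.31

The 4 Ga atoms are independent, so intensities follow the terms of (0.6011 + 0.3989)^4.
P(M) = 0.6011^4 = 0.130553
P(M+2) = 4 × 0.6011^3 × 0.3989^1 = 0.346549
P(M+4) = 6 × 0.6011^2 × 0.3989^2 = 0.344963
P(M+6) = 4 × 0.6011^1 × 0.3989^3 = 0.152616
P(M+8) = 0.3989^4 = 0.025320
The M+2 peak is largest (0.346549); scaling to 100 gives 37.67 : 100.00 : 99.54 : 44.04 : 7.31.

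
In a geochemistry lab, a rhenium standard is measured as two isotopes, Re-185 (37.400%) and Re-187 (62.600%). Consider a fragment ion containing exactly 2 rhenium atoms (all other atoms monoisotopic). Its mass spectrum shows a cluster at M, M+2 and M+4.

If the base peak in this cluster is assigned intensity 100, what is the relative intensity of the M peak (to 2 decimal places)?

29.87

Term probabilities: M 0.1399, M+2 0.4682, M+4 0.3919. Base peak = M+2.
P(M+2) = C(2,1) × 0.37400^1 × 0.62600^1 = 2 × 0.3740 × 0.6260 = 0.468248 (base)
P(M) = C(2,0) × 0.37400^2 × 0.62600^0 = 1 × 0.139876 × 1.0000 = 0.139876
Relative intensity = 0.139876 / 0.468248 × 100 = 29.87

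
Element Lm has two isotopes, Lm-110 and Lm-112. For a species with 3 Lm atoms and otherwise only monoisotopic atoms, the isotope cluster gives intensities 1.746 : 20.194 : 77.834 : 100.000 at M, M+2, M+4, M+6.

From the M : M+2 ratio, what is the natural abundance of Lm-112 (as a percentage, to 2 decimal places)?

79.40%

Write p for the Lm-110 fraction. I(M+2)/I(M) = [C(3,1)·p^2·(1−p)] / p^3 = 3·(1−p)/p = 20.194/1.746 = 11.5659
(1−p)/p = 11.5659/3 = 3.8553  ⇒  p = 1/(1 + 3.8553) = 0.2060
Lm-110: 20.60%, Lm-112: 79.40%.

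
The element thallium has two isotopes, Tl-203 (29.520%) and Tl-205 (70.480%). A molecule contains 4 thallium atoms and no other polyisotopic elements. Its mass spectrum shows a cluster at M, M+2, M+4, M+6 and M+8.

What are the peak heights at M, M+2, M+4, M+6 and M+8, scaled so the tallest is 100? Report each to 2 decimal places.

1.84 : 17.54 : 62.83 : 100.00 : 59.69

The 4 Tl atoms are independent, so intensities follow the terms of (0.29520 + 0.70480)^4.
P(M) = 0.29520^4 = 0.007594
P(M+2) = 4 × 0.29520^3 × 0.70480^1 = 0.072523
P(M+4) = 6 × 0.29520^2 × 0.70480^2 = 0.259726
P(M+6) = 4 × 0.29520^1 × 0.70480^3 = 0.413403
P(M+8) = 0.70480^4 = 0.246754
The M+6 peak is largest (0.413403); scaling to 100 gives 1.84 : 17.54 : 62.83 : 100.00 : 59.69.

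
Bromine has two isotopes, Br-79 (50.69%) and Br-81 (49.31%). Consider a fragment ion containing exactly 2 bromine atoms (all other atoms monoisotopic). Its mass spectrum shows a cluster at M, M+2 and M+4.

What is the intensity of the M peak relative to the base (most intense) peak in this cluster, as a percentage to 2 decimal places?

51.40%

Term probabilities: M 0.2569, M+2 0.4999, M+4 0.2431. Base peak = M+2.
P(M+2) = C(2,1) × 0.5069^1 × 0.4931^1 = 2 × 0.5069 × 0.4931 = 0.499905 (base)
P(M) = C(2,0) × 0.5069^2 × 0.4931^0 = 1 × 0.25694761 × 1.0000 = 0.256948
Relative intensity = 0.256948 / 0.499905 × 100 = 51.40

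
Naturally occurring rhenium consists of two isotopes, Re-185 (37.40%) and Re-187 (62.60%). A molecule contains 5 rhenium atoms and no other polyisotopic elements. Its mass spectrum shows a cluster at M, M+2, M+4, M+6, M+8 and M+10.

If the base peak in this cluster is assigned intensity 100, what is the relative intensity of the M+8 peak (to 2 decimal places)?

(0.3740 + 0.6260)^5 gives M 0.0073, M+2 0.0612, M+4 0.2050, M+6 0.3431, M+8 0.2872, M+10 0.0961; the largest is M+6.
P(M+6) = C(5,3) × 0.3740^2 × 0.6260^3 = 10 × 0.139876 × 0.24531438 = 0.343136 (base)
P(M+8) = C(5,4) × 0.3740^1 × 0.6260^4 = 5 × 0.3740 × 0.1535668 = 0.287170
Relative intensity = 0.287170 / 0.343136 × 100 = 83.69

83.69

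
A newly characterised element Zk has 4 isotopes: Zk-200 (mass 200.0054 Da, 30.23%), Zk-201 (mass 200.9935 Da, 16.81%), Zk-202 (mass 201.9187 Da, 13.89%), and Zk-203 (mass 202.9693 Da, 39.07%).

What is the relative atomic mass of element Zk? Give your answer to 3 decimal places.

201.595 Da

Ar = Σ fᵢ·mᵢ = 0.3023 × 200.0054 + 0.1681 × 200.9935 + 0.1389 × 201.9187 + 0.3907 × 202.9693
= 60.46163 + 33.78701 + 28.04651 + 79.30011 = 201.59526 Da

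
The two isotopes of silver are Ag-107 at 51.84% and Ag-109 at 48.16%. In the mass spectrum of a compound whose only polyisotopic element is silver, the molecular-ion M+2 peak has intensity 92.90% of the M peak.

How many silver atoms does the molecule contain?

With n Ag atoms, P(M+2)/P(M) = C(n,1)·p^(n−1)q / p^n = n·q/p = n · 0.4816/0.5184.
n = 0.9290 × 0.5184/0.4816 = 1.00 ≈ 1

1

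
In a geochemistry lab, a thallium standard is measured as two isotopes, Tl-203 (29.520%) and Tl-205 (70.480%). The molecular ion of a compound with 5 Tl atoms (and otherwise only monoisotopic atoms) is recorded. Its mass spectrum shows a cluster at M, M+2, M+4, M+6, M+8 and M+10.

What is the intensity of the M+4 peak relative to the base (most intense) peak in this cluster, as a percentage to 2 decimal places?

35.09%

(0.29520 + 0.70480)^5 gives M 0.0022, M+2 0.0268, M+4 0.1278, M+6 0.3051, M+8 0.3642, M+10 0.1739; the largest is M+8.
P(M+8) = C(5,4) × 0.29520^1 × 0.70480^4 = 5 × 0.2952 × 0.24675365 = 0.364208 (base)
P(M+4) = C(5,2) × 0.29520^3 × 0.70480^2 = 10 × 0.02572463 × 0.49674304 = 0.127785
Relative intensity = 0.127785 / 0.364208 × 100 = 35.09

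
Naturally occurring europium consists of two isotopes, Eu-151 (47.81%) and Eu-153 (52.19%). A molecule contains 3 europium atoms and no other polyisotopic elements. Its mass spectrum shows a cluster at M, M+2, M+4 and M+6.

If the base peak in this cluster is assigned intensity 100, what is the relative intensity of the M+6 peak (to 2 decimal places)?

36.39

(0.4781 + 0.5219)^3 gives M 0.1093, M+2 0.3579, M+4 0.3907, M+6 0.1422; the largest is M+4.
P(M+4) = C(3,2) × 0.4781^1 × 0.5219^2 = 3 × 0.4781 × 0.27237961 = 0.390674 (base)
P(M+6) = C(3,3) × 0.4781^0 × 0.5219^3 = 1 × 1.0000 × 0.14215492 = 0.142155
Relative intensity = 0.142155 / 0.390674 × 100 = 36.39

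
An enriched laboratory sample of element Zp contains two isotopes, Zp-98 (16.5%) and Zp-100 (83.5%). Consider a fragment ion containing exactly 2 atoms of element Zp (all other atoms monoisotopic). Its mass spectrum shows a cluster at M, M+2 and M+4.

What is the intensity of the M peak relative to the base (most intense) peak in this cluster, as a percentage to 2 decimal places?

3.90%

Term probabilities: M 0.0272, M+2 0.2756, M+4 0.6972. Base peak = M+4.
P(M+4) = C(2,2) × 0.165^0 × 0.835^2 = 1 × 1.0000 × 0.697225 = 0.697225 (base)
P(M) = C(2,0) × 0.165^2 × 0.835^0 = 1 × 0.027225 × 1.0000 = 0.027225
Relative intensity = 0.027225 / 0.697225 × 100 = 3.90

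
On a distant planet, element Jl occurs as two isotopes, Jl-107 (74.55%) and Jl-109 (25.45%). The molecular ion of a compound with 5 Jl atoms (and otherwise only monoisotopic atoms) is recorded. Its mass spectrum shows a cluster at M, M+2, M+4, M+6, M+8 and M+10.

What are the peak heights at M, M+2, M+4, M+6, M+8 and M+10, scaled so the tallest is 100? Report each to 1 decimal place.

Expanding (0.7455 + 0.2545)^5:
P(M) = 0.7455^5 = 0.230270
P(M+2) = 5 × 0.7455^4 × 0.2545^1 = 0.393051
P(M+4) = 10 × 0.7455^3 × 0.2545^2 = 0.268360
P(M+6) = 10 × 0.7455^2 × 0.2545^3 = 0.091613
P(M+8) = 5 × 0.7455^1 × 0.2545^4 = 0.015638
P(M+10) = 0.2545^5 = 0.001068
The M+2 peak is largest (0.393051); scaling to 100 gives 58.6 : 100.0 : 68.3 : 23.3 : 4.0 : 0.3.

58.6 : 100.0 : 68.3 : 23.3 : 4.0 : 0.3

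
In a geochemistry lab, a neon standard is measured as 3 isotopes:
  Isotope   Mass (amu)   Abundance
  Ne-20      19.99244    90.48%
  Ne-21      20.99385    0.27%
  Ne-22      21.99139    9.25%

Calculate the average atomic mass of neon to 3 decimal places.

Average mass = Σ (abundance × isotope mass) = 0.9048 × 19.99244 + 0.0027 × 20.99385 + 0.0925 × 21.99139
= 18.089160 + 0.056683 + 2.034204 = 20.180047 amu

20.180 amu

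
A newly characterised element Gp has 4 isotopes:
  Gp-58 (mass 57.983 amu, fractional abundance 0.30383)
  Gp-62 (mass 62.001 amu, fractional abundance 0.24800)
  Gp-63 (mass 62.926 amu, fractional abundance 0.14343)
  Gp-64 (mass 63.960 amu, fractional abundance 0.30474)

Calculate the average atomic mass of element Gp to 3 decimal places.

61.510 amu

Average mass = Σ (abundance × isotope mass) = 0.30383 × 57.983 + 0.24800 × 62.001 + 0.14343 × 62.926 + 0.30474 × 63.960
= 17.6170 + 15.3762 + 9.0255 + 19.4912 = 61.5099 amu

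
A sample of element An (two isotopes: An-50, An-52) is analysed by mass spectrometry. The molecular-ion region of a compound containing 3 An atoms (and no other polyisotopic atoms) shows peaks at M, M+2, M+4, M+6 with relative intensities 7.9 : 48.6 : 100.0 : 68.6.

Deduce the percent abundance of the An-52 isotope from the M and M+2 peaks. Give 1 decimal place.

Let p = fractional abundance of An-50. I(M+2)/I(M) = [C(3,1)·p^2·(1−p)] / p^3 = 3·(1−p)/p = 48.6/7.9 = 6.1519
(1−p)/p = 6.1519/3 = 2.0506  ⇒  p = 1/(1 + 2.0506) = 0.3278
An-50: 32.8%, An-52: 67.2%.

67.2%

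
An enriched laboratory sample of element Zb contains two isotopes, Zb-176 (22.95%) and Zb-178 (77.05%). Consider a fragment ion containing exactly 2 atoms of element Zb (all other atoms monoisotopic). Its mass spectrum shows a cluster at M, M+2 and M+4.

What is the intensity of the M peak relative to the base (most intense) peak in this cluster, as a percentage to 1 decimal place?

8.9%

(0.2295 + 0.7705)^2 gives M 0.0527, M+2 0.3537, M+4 0.5937; the largest is M+4.
P(M+4) = C(2,2) × 0.2295^0 × 0.7705^2 = 1 × 1.0000 × 0.59367025 = 0.593670 (base)
P(M) = C(2,0) × 0.2295^2 × 0.7705^0 = 1 × 0.05267025 × 1.0000 = 0.052670
Relative intensity = 0.052670 / 0.593670 × 100 = 8.9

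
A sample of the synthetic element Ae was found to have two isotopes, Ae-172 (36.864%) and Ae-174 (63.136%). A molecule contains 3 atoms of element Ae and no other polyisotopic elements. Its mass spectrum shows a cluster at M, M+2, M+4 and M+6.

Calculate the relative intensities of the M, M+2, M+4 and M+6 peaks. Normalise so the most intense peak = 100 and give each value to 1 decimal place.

11.4 : 58.4 : 100.0 : 57.1

Expanding (0.36864 + 0.63136)^3:
P(M) = 0.36864^3 = 0.050096
P(M+2) = 3 × 0.36864^2 × 0.63136^1 = 0.257397
P(M+4) = 3 × 0.36864^1 × 0.63136^2 = 0.440837
P(M+6) = 0.63136^3 = 0.251670
The M+4 peak is largest (0.440837); scaling to 100 gives 11.4 : 58.4 : 100.0 : 57.1.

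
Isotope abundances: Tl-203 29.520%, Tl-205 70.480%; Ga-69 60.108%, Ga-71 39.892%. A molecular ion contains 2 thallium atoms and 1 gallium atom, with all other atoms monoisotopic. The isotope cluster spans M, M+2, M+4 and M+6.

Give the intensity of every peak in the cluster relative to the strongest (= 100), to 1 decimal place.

11.3 : 61.3 : 100.0 : 42.7

Thallium pattern (n=2): 0.08714304 : 0.41611392 : 0.49674304
Gallium pattern (n=1): 0.60108 : 0.39892
Convolve the two distributions (both contribute in 2-u steps):
  M: 0.08714304×0.60108 = 0.052380
  M+2: 0.08714304×0.39892 + 0.41611392×0.60108 = 0.284881
  M+4: 0.41611392×0.39892 + 0.49674304×0.60108 = 0.464578
  M+6: 0.49674304×0.39892 = 0.198161
Scale to base peak (0.464578) = 100: 11.3 : 61.3 : 100.0 : 42.7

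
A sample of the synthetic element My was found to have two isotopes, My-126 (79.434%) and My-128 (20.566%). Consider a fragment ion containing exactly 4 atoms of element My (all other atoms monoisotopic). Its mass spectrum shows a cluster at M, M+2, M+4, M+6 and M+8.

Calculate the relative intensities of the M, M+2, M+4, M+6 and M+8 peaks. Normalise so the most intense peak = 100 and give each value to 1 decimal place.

96.6 : 100.0 : 38.8 : 6.7 : 0.4

The 4 My atoms are independent, so intensities follow the terms of (0.79434 + 0.20566)^4.
P(M) = 0.79434^4 = 0.398131
P(M+2) = 4 × 0.79434^3 × 0.20566^1 = 0.412315
P(M+4) = 6 × 0.79434^2 × 0.20566^2 = 0.160127
P(M+6) = 4 × 0.79434^1 × 0.20566^3 = 0.027639
P(M+8) = 0.20566^4 = 0.001789
The M+2 peak is largest (0.412315); scaling to 100 gives 96.6 : 100.0 : 38.8 : 6.7 : 0.4.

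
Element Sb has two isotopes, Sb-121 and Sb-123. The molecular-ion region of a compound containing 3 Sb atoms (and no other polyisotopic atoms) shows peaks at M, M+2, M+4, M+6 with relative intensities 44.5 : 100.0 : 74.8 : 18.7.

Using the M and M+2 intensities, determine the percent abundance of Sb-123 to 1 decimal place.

If p is the fraction of Sb that is Sb-121, then I(M+2)/I(M) = [C(3,1)·p^2·(1−p)] / p^3 = 3·(1−p)/p = 100.0/44.5 = 2.2472
(1−p)/p = 2.2472/3 = 0.7491  ⇒  p = 1/(1 + 0.7491) = 0.5717
Sb-121: 57.2%, Sb-123: 42.8%.

42.8%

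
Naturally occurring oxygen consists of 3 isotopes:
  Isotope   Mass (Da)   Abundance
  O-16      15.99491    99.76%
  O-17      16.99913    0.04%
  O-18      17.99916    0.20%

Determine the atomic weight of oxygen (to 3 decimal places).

Average mass = Σ (abundance × isotope mass) = 0.9976 × 15.99491 + 0.0004 × 16.99913 + 0.0020 × 17.99916
= 15.956522 + 0.006800 + 0.035998 = 15.999320 Da

15.999 Da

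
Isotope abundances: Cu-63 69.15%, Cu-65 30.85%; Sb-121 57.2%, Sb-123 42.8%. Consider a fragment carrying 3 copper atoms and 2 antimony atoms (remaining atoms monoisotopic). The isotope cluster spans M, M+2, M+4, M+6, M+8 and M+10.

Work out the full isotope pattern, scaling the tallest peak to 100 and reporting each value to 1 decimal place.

Copper pattern (n=3): 0.33065611 : 0.44254842 : 0.19743483 : 0.02936064
Antimony pattern (n=2): 0.327184 : 0.489632 : 0.183184
Convolve the two distributions (both contribute in 2-u steps):
  M: 0.33065611×0.327184 = 0.108185
  M+2: 0.33065611×0.489632 + 0.44254842×0.327184 = 0.306695
  M+4: 0.33065611×0.183184 + 0.44254842×0.489632 + 0.19743483×0.327184 = 0.341854
  M+6: 0.44254842×0.183184 + 0.19743483×0.489632 + 0.02936064×0.327184 = 0.187345
  M+8: 0.19743483×0.183184 + 0.02936064×0.489632 = 0.050543
  M+10: 0.02936064×0.183184 = 0.005378
Scale to base peak (0.341854) = 100: 31.6 : 89.7 : 100.0 : 54.8 : 14.8 : 1.6

31.6 : 89.7 : 100.0 : 54.8 : 14.8 : 1.6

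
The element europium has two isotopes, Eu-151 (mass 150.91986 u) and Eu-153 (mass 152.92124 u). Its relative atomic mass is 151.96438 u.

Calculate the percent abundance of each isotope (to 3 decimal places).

Let x be the fractional abundance of Eu-151; then Eu-153 has abundance 1 − x.
150.91986·x + 152.92124·(1 − x) = 151.96438
(150.91986 − 152.92124)·x = 151.96438 − 152.92124
x = -0.95686 / -2.00138 = 0.47810 → 47.810% Eu-151, 52.190% Eu-153.

Eu-151: 47.810%, Eu-153: 52.190%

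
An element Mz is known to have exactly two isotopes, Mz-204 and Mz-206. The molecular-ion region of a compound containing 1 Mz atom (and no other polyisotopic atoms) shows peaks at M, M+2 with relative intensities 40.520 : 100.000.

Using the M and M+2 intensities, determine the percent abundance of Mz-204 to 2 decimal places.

Write p for the Mz-204 fraction. I(M+2)/I(M) = [C(1,1)·p^0·(1−p)] / p^1 = 1·(1−p)/p = 100.000/40.520 = 2.4679
(1−p)/p = 2.4679/1 = 2.4679  ⇒  p = 1/(1 + 2.4679) = 0.2884
Mz-204: 28.84%, Mz-206: 71.16%.

28.84%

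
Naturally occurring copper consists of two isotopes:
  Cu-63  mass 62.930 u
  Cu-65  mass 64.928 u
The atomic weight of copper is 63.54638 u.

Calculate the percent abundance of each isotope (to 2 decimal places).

Writing the weighted mean with unknown fraction x of Cu-63:
62.930·x + 64.928·(1 − x) = 63.54638
(62.930 − 64.928)·x = 63.54638 − 64.928
x = -1.38162 / -1.998 = 0.69150 → 69.15% Cu-63, 30.85% Cu-65.

Cu-63: 69.15%, Cu-65: 30.85%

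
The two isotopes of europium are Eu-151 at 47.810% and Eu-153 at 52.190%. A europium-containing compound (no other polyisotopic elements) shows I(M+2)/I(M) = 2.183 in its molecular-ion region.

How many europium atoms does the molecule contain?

2

With n Eu atoms, P(M+2)/P(M) = C(n,1)·p^(n−1)q / p^n = n·q/p = n · 0.52190/0.47810.
n = 2.183 × 0.47810/0.52190 = 2.00 ≈ 2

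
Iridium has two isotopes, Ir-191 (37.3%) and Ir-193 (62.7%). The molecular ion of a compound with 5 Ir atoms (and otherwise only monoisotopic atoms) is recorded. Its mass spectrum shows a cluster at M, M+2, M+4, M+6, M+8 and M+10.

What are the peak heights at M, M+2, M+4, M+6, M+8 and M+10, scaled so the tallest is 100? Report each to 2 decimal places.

Each Ir atom is independently Ir-191 (p = 0.373) or Ir-193 (q = 0.627); the cluster is the binomial expansion (p + q)^5.
P(M) = 0.373^5 = 0.007220
P(M+2) = 5 × 0.373^4 × 0.627^1 = 0.060684
P(M+4) = 10 × 0.373^3 × 0.627^2 = 0.204015
P(M+6) = 10 × 0.373^2 × 0.627^3 = 0.342942
P(M+8) = 5 × 0.373^1 × 0.627^4 = 0.288237
P(M+10) = 0.627^5 = 0.096903
The M+6 peak is largest (0.342942); scaling to 100 gives 2.11 : 17.70 : 59.49 : 100.00 : 84.05 : 28.26.

2.11 : 17.70 : 59.49 : 100.00 : 84.05 : 28.26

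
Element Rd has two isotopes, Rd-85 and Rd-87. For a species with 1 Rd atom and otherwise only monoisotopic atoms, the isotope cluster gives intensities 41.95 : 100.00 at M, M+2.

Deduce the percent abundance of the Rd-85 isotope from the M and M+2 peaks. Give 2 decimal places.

Let p = fractional abundance of Rd-85. I(M+2)/I(M) = [C(1,1)·p^0·(1−p)] / p^1 = 1·(1−p)/p = 100.00/41.95 = 2.3838
(1−p)/p = 2.3838/1 = 2.3838  ⇒  p = 1/(1 + 2.3838) = 0.2955
Rd-85: 29.55%, Rd-87: 70.45%.

29.55%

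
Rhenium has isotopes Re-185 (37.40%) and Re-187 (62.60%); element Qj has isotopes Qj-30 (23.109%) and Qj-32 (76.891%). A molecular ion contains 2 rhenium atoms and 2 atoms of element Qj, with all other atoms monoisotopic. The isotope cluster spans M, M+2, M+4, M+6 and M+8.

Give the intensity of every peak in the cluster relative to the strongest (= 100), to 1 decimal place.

1.8 : 18.0 : 64.9 : 100.0 : 55.7

Rhenium pattern (n=2): 0.139876 : 0.468248 : 0.391876
Element Qj pattern (n=2): 0.05340259 : 0.35537482 : 0.59122259
Convolve the two distributions (both contribute in 2-u steps):
  M: 0.139876×0.05340259 = 0.007470
  M+2: 0.139876×0.35537482 + 0.468248×0.05340259 = 0.074714
  M+4: 0.139876×0.59122259 + 0.468248×0.35537482 + 0.391876×0.05340259 = 0.270029
  M+6: 0.468248×0.59122259 + 0.391876×0.35537482 = 0.416102
  M+8: 0.391876×0.59122259 = 0.231686
Scale to base peak (0.416102) = 100: 1.8 : 18.0 : 64.9 : 100.0 : 55.7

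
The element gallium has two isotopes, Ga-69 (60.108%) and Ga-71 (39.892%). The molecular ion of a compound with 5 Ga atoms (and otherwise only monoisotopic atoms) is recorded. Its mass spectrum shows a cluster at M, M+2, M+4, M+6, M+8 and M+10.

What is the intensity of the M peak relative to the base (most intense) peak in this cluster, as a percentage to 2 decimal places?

22.70%

(0.60108 + 0.39892)^5 gives M 0.0785, M+2 0.2604, M+4 0.3456, M+6 0.2294, M+8 0.0761, M+10 0.0101; the largest is M+4.
P(M+4) = C(5,2) × 0.60108^3 × 0.39892^2 = 10 × 0.2171685 × 0.15913717 = 0.345596 (base)
P(M) = C(5,0) × 0.60108^5 × 0.39892^0 = 1 × 0.07846236 × 1.0000 = 0.078462
Relative intensity = 0.078462 / 0.345596 × 100 = 22.70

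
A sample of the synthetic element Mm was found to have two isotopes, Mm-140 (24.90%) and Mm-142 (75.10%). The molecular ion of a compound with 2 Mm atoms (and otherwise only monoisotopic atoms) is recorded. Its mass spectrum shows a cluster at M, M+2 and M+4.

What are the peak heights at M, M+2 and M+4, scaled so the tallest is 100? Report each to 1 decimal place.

The 2 Mm atoms are independent, so intensities follow the terms of (0.2490 + 0.7510)^2.
P(M) = 0.2490^2 = 0.062001
P(M+2) = 2 × 0.2490^1 × 0.7510^1 = 0.373998
P(M+4) = 0.7510^2 = 0.564001
The M+4 peak is largest (0.564001); scaling to 100 gives 11.0 : 66.3 : 100.0.

11.0 : 66.3 : 100.0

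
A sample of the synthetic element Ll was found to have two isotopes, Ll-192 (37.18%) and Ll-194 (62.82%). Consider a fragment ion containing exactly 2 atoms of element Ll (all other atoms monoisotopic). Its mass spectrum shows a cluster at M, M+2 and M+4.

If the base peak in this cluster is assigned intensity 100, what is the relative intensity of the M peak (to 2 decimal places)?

29.59

(0.3718 + 0.6282)^2 gives M 0.1382, M+2 0.4671, M+4 0.3946; the largest is M+2.
P(M+2) = C(2,1) × 0.3718^1 × 0.6282^1 = 2 × 0.3718 × 0.6282 = 0.467130 (base)
P(M) = C(2,0) × 0.3718^2 × 0.6282^0 = 1 × 0.13823524 × 1.0000 = 0.138235
Relative intensity = 0.138235 / 0.467130 × 100 = 29.59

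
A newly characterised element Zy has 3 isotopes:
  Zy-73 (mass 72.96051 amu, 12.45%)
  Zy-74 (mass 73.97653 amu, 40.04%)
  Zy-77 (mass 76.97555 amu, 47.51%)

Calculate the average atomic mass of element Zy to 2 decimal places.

Weight each isotope mass by its fractional abundance: 0.1245 × 72.96051 + 0.4004 × 73.97653 + 0.4751 × 76.97555
= 9.083583 + 29.620203 + 36.571084 = 75.274870 amu

75.27 amu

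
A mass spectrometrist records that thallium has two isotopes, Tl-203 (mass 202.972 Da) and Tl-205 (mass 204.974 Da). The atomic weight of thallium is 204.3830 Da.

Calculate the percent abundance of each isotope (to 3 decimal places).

Tl-203: 29.520%, Tl-205: 70.480%

Writing the weighted mean with unknown fraction x of Tl-203:
202.972·x + 204.974·(1 − x) = 204.3830
(202.972 − 204.974)·x = 204.3830 − 204.974
x = -0.5910 / -2.002 = 0.29520 → 29.520% Tl-203, 70.480% Tl-205.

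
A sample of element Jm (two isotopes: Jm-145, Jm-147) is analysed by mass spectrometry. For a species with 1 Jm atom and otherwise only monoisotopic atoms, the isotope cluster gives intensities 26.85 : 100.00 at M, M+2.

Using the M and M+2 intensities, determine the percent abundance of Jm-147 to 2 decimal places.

If p is the fraction of Jm that is Jm-145, then I(M+2)/I(M) = [C(1,1)·p^0·(1−p)] / p^1 = 1·(1−p)/p = 100.00/26.85 = 3.7244
(1−p)/p = 3.7244/1 = 3.7244  ⇒  p = 1/(1 + 3.7244) = 0.2117
Jm-145: 21.17%, Jm-147: 78.83%.

78.83%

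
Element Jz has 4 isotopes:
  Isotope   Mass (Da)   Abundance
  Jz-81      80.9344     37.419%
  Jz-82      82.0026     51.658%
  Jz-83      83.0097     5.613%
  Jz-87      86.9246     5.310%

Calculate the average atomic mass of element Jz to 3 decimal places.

81.921 Da

Weight each isotope mass by its fractional abundance: 0.37419 × 80.9344 + 0.51658 × 82.0026 + 0.05613 × 83.0097 + 0.05310 × 86.9246
= 30.28484 + 42.36090 + 4.65933 + 4.61570 = 81.92077 Da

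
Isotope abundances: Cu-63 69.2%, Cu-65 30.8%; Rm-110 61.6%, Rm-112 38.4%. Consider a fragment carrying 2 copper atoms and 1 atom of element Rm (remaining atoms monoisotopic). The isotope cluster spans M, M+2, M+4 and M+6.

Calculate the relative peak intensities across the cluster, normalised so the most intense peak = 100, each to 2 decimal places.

66.07 : 100.00 : 49.75 : 8.16

Copper pattern (n=2): 0.478864 : 0.426272 : 0.094864
Element Rm pattern (n=1): 0.6160 : 0.3840
Convolve the two distributions (both contribute in 2-u steps):
  M: 0.478864×0.6160 = 0.294980
  M+2: 0.478864×0.3840 + 0.426272×0.6160 = 0.446467
  M+4: 0.426272×0.3840 + 0.094864×0.6160 = 0.222125
  M+6: 0.094864×0.3840 = 0.036428
Scale to base peak (0.446467) = 100: 66.07 : 100.00 : 49.75 : 8.16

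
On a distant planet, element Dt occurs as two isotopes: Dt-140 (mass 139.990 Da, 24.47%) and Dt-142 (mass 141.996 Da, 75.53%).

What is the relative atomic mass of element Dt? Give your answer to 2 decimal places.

The abundance-weighted mean is 0.2447 × 139.990 + 0.7553 × 141.996
= 34.2556 + 107.2496 = 141.5052 Da

141.51 Da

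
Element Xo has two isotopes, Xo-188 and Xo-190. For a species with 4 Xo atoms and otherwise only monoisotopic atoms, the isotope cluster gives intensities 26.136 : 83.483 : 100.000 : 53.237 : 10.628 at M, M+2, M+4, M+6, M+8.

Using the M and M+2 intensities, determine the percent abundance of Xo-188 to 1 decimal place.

Write p for the Xo-188 fraction. I(M+2)/I(M) = [C(4,1)·p^3·(1−p)] / p^4 = 4·(1−p)/p = 83.483/26.136 = 3.1942
(1−p)/p = 3.1942/4 = 0.7985  ⇒  p = 1/(1 + 0.7985) = 0.5560
Xo-188: 55.6%, Xo-190: 44.4%.

55.6%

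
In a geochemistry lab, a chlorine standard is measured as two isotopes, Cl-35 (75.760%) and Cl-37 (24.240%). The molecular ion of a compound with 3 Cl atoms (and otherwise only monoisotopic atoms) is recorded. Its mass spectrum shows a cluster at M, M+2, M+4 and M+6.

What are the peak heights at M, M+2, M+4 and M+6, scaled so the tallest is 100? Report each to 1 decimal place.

The 3 Cl atoms are independent, so intensities follow the terms of (0.75760 + 0.24240)^3.
P(M) = 0.75760^3 = 0.434830
P(M+2) = 3 × 0.75760^2 × 0.24240^1 = 0.417382
P(M+4) = 3 × 0.75760^1 × 0.24240^2 = 0.133545
P(M+6) = 0.24240^3 = 0.014243
The M peak is largest (0.434830); scaling to 100 gives 100.0 : 96.0 : 30.7 : 3.3.

100.0 : 96.0 : 30.7 : 3.3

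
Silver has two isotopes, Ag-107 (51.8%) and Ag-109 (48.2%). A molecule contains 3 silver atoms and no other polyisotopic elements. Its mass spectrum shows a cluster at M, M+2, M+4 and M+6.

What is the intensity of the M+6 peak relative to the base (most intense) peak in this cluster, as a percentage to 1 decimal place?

Term probabilities: M 0.1390, M+2 0.3880, M+4 0.3610, M+6 0.1120. Base peak = M+2.
P(M+2) = C(3,1) × 0.518^2 × 0.482^1 = 3 × 0.268324 × 0.4820 = 0.387997 (base)
P(M+6) = C(3,3) × 0.518^0 × 0.482^3 = 1 × 1.0000 × 0.11198017 = 0.111980
Relative intensity = 0.111980 / 0.387997 × 100 = 28.9

28.9%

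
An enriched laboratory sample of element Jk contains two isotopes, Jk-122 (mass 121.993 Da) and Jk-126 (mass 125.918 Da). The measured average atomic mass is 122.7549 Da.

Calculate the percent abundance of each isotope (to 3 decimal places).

With x = fraction of Jk-122 (so Jk-126 is 1 − x):
121.993·x + 125.918·(1 − x) = 122.7549
(121.993 − 125.918)·x = 122.7549 − 125.918
x = -3.1631 / -3.925 = 0.80589 → 80.589% Jk-122, 19.411% Jk-126.

Jk-122: 80.589%, Jk-126: 19.411%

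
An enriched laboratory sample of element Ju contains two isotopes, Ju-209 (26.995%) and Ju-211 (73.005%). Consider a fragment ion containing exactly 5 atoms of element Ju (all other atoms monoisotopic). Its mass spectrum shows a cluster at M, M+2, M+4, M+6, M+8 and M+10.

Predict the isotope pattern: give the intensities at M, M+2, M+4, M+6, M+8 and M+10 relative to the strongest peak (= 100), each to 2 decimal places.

0.37 : 5.06 : 27.35 : 73.95 : 100.00 : 54.09

Expanding (0.26995 + 0.73005)^5:
P(M) = 0.26995^5 = 0.001434
P(M+2) = 5 × 0.26995^4 × 0.73005^1 = 0.019385
P(M+4) = 10 × 0.26995^3 × 0.73005^2 = 0.104847
P(M+6) = 10 × 0.26995^2 × 0.73005^3 = 0.283547
P(M+8) = 5 × 0.26995^1 × 0.73005^4 = 0.383410
P(M+10) = 0.73005^5 = 0.207378
The M+8 peak is largest (0.383410); scaling to 100 gives 0.37 : 5.06 : 27.35 : 73.95 : 100.00 : 54.09.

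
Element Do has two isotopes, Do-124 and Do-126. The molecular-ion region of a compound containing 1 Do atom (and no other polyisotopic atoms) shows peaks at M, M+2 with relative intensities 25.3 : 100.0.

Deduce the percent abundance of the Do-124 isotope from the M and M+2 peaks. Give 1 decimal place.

20.2%

Write p for the Do-124 fraction. I(M+2)/I(M) = [C(1,1)·p^0·(1−p)] / p^1 = 1·(1−p)/p = 100.0/25.3 = 3.9526
(1−p)/p = 3.9526/1 = 3.9526  ⇒  p = 1/(1 + 3.9526) = 0.2019
Do-124: 20.2%, Do-126: 79.8%.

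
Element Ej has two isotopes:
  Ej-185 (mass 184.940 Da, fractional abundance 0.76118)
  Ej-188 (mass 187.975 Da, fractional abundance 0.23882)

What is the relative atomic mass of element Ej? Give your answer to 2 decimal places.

185.66 Da

The abundance-weighted mean is 0.76118 × 184.940 + 0.23882 × 187.975
= 140.7726 + 44.8922 = 185.6648 Da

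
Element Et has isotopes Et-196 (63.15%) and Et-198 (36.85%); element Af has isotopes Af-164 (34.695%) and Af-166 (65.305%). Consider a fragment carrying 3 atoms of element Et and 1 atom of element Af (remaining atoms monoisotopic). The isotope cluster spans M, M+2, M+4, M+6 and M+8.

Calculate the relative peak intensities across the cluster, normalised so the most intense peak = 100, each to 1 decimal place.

23.2 : 84.2 : 100.0 : 49.1 : 8.7

Element Et pattern (n=3): 0.25183731 : 0.44086483 : 0.25725842 : 0.05003944
Element Af pattern (n=1): 0.34695 : 0.65305
Convolve the two distributions (both contribute in 2-u steps):
  M: 0.25183731×0.34695 = 0.087375
  M+2: 0.25183731×0.65305 + 0.44086483×0.34695 = 0.317420
  M+4: 0.44086483×0.65305 + 0.25725842×0.34695 = 0.377163
  M+6: 0.25725842×0.65305 + 0.05003944×0.34695 = 0.185364
  M+8: 0.05003944×0.65305 = 0.032678
Scale to base peak (0.377163) = 100: 23.2 : 84.2 : 100.0 : 49.1 : 8.7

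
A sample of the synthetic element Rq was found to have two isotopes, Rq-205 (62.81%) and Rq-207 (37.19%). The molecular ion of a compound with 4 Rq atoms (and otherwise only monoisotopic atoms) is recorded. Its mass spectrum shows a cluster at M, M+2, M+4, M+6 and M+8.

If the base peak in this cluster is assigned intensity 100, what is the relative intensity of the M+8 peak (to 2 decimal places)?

Term probabilities: M 0.1556, M+2 0.3686, M+4 0.3274, M+6 0.1292, M+8 0.0191. Base peak = M+2.
P(M+2) = C(4,1) × 0.6281^3 × 0.3719^1 = 4 × 0.24779149 × 0.3719 = 0.368615 (base)
P(M+8) = C(4,4) × 0.6281^0 × 0.3719^4 = 1 × 1.0000 × 0.01912955 = 0.019130
Relative intensity = 0.019130 / 0.368615 × 100 = 5.19

5.19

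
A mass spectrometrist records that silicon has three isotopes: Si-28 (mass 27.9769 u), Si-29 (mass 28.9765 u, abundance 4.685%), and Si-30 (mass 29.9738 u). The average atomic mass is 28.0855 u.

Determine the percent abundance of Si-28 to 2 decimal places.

The remaining 95.315% is split between Si-28 (fraction x) and Si-30 (fraction 0.95315 − x).
Substituting: 27.9769x + 29.9738(0.95315 − x) = 26.727950975
(27.9769 − 29.9738)x = -1.841576495  ⇒  x = 0.92222, y = 0.03093
Si-28: 92.22%, Si-30: 3.09%.

92.22%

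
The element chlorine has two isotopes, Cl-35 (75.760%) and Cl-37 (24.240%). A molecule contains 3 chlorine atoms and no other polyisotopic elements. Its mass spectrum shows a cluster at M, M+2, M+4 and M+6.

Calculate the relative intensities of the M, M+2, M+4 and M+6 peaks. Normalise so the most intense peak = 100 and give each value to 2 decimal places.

100.00 : 95.99 : 30.71 : 3.28

The 3 Cl atoms are independent, so intensities follow the terms of (0.75760 + 0.24240)^3.
P(M) = 0.75760^3 = 0.434830
P(M+2) = 3 × 0.75760^2 × 0.24240^1 = 0.417382
P(M+4) = 3 × 0.75760^1 × 0.24240^2 = 0.133545
P(M+6) = 0.24240^3 = 0.014243
The M peak is largest (0.434830); scaling to 100 gives 100.00 : 95.99 : 30.71 : 3.28.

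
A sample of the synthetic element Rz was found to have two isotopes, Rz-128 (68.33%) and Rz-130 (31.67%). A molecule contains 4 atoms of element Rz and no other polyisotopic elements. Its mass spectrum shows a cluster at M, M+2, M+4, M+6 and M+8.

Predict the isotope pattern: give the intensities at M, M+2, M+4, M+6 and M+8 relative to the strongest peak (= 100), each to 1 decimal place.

53.9 : 100.0 : 69.5 : 21.5 : 2.5

The 4 Rz atoms are independent, so intensities follow the terms of (0.6833 + 0.3167)^4.
P(M) = 0.6833^4 = 0.217995
P(M+2) = 4 × 0.6833^3 × 0.3167^1 = 0.404150
P(M+4) = 6 × 0.6833^2 × 0.3167^2 = 0.280977
P(M+6) = 4 × 0.6833^1 × 0.3167^3 = 0.086819
P(M+8) = 0.3167^4 = 0.010060
The M+2 peak is largest (0.404150); scaling to 100 gives 53.9 : 100.0 : 69.5 : 21.5 : 2.5.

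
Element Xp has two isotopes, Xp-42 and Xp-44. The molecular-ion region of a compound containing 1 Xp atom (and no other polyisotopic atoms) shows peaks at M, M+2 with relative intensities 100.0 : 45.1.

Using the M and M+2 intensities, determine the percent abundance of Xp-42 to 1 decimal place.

68.9%

Let p = fractional abundance of Xp-42. I(M+2)/I(M) = [C(1,1)·p^0·(1−p)] / p^1 = 1·(1−p)/p = 45.1/100.0 = 0.4510
(1−p)/p = 0.4510/1 = 0.4510  ⇒  p = 1/(1 + 0.4510) = 0.6892
Xp-42: 68.9%, Xp-44: 31.1%.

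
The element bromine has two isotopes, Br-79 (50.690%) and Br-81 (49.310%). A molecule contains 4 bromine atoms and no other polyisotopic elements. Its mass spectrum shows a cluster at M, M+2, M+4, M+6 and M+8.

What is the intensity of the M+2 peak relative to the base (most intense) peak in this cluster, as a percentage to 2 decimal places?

Term probabilities: M 0.0660, M+2 0.2569, M+4 0.3749, M+6 0.2431, M+8 0.0591. Base peak = M+4.
P(M+4) = C(4,2) × 0.50690^2 × 0.49310^2 = 6 × 0.25694761 × 0.24314761 = 0.374857 (base)
P(M+2) = C(4,1) × 0.50690^3 × 0.49310^1 = 4 × 0.13024674 × 0.4931 = 0.256899
Relative intensity = 0.256899 / 0.374857 × 100 = 68.53

68.53%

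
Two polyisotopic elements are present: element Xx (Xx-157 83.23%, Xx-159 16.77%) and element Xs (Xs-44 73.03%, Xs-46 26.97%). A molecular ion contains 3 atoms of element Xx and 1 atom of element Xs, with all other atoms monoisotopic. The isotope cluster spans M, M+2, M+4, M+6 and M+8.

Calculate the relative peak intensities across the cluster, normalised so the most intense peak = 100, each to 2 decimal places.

100.00 : 97.38 : 34.50 : 5.32 : 0.30

Element Xx pattern (n=3): 0.57655359 : 0.34850909 : 0.07022104 : 0.00471628
Element Xs pattern (n=1): 0.7303 : 0.2697
Convolve the two distributions (both contribute in 2-u steps):
  M: 0.57655359×0.7303 = 0.421057
  M+2: 0.57655359×0.2697 + 0.34850909×0.7303 = 0.410013
  M+4: 0.34850909×0.2697 + 0.07022104×0.7303 = 0.145275
  M+6: 0.07022104×0.2697 + 0.00471628×0.7303 = 0.022383
  M+8: 0.00471628×0.2697 = 0.001272
Scale to base peak (0.421057) = 100: 100.00 : 97.38 : 34.50 : 5.32 : 0.30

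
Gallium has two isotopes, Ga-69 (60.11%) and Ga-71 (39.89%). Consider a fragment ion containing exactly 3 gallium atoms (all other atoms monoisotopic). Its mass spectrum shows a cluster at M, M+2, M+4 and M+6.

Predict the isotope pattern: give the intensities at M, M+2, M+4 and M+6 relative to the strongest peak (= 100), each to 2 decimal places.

50.23 : 100.00 : 66.36 : 14.68

Each Ga atom is independently Ga-69 (p = 0.6011) or Ga-71 (q = 0.3989); the cluster is the binomial expansion (p + q)^3.
P(M) = 0.6011^3 = 0.217190
P(M+2) = 3 × 0.6011^2 × 0.3989^1 = 0.432393
P(M+4) = 3 × 0.6011^1 × 0.3989^2 = 0.286943
P(M+6) = 0.3989^3 = 0.063473
The M+2 peak is largest (0.432393); scaling to 100 gives 50.23 : 100.00 : 66.36 : 14.68.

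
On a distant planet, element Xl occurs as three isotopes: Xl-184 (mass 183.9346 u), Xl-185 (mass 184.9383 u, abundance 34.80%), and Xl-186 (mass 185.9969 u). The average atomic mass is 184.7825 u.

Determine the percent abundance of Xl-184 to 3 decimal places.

41.023%

The remaining 65.20% is split between Xl-184 (fraction x) and Xl-186 (fraction 0.6520 − x).
Substituting: 183.9346x + 185.9969(0.6520 − x) = 120.4239716
(183.9346 − 185.9969)x = -0.8460072  ⇒  x = 0.41023, y = 0.24177
Xl-184: 41.023%, Xl-186: 24.177%.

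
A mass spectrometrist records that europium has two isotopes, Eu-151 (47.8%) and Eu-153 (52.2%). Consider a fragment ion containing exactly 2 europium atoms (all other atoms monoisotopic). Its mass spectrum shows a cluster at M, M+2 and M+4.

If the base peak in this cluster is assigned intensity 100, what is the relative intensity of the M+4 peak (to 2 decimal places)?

(0.478 + 0.522)^2 gives M 0.2285, M+2 0.4990, M+4 0.2725; the largest is M+2.
P(M+2) = C(2,1) × 0.478^1 × 0.522^1 = 2 × 0.4780 × 0.5220 = 0.499032 (base)
P(M+4) = C(2,2) × 0.478^0 × 0.522^2 = 1 × 1.0000 × 0.272484 = 0.272484
Relative intensity = 0.272484 / 0.499032 × 100 = 54.60

54.60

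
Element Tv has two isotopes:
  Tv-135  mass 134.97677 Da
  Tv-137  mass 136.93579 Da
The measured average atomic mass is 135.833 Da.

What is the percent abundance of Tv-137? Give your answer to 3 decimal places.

43.707%

Writing the weighted mean with unknown fraction x of Tv-135:
134.97677·x + 136.93579·(1 − x) = 135.833
(134.97677 − 136.93579)·x = 135.833 − 136.93579
x = -1.10279 / -1.95902 = 0.56293 → 56.293% Tv-135, 43.707% Tv-137.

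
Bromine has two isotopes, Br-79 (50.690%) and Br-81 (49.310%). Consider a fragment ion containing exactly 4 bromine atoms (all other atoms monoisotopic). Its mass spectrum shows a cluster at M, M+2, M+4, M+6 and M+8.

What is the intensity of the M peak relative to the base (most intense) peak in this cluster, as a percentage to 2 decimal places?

Term probabilities: M 0.0660, M+2 0.2569, M+4 0.3749, M+6 0.2431, M+8 0.0591. Base peak = M+4.
P(M+4) = C(4,2) × 0.50690^2 × 0.49310^2 = 6 × 0.25694761 × 0.24314761 = 0.374857 (base)
P(M) = C(4,0) × 0.50690^4 × 0.49310^0 = 1 × 0.06602207 × 1.0000 = 0.066022
Relative intensity = 0.066022 / 0.374857 × 100 = 17.61

17.61%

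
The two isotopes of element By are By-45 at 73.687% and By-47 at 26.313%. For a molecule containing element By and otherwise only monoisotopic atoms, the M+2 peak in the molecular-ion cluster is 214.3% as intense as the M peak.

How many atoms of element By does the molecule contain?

The M+2/M ratio from n By atoms is n · q/p = n · 0.26313/0.73687.
n = 2.143 × 0.73687/0.26313 = 6.00 ≈ 6

6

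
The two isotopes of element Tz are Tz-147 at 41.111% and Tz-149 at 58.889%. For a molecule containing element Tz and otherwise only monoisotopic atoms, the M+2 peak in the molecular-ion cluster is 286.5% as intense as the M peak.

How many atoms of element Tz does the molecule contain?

The M+2/M ratio from n Tz atoms is n · q/p = n · 0.58889/0.41111.
n = 2.865 × 0.41111/0.58889 = 2.00 ≈ 2

2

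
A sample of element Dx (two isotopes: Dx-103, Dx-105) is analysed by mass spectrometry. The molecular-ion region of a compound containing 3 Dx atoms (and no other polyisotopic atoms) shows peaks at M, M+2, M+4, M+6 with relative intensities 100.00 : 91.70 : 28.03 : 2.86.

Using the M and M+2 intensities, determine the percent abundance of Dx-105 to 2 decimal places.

23.41%

Write p for the Dx-103 fraction. I(M+2)/I(M) = [C(3,1)·p^2·(1−p)] / p^3 = 3·(1−p)/p = 91.70/100.00 = 0.9170
(1−p)/p = 0.9170/3 = 0.3057  ⇒  p = 1/(1 + 0.3057) = 0.7659
Dx-103: 76.59%, Dx-105: 23.41%.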